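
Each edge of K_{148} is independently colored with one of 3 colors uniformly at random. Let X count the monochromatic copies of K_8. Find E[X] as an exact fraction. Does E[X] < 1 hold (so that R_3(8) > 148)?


E[X] = C(148, 8) · 3^{1 − 28} = 4709614623714 · 3^{−27} = 4709614623714/7625597484987.
As a reduced fraction: E[X] = 523290513746/847288609443 ≈ 0.6176.
Is E[X] < 1? YES.
Since E[X] < 1, there exists a 3-coloring of K_{148} with no monochromatic K_8; hence R_3(8) > 148.

E[X] = 523290513746/847288609443 ≈ 0.6176; E[X] < 1, so R_3(8) > 148.


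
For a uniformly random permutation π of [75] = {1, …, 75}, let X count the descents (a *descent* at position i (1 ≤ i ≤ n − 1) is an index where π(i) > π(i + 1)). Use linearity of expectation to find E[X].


Write X = Σ X_I over i = 1, …, 74, with X_I the indicator of one descent.
There are 74 indicators.
For each fixed i, the pair (π(i), π(i+1)) is a uniformly random ordered pair of distinct values from {1, …, 75}; by symmetry P[π(i) > π(i+1)] = 1/2.
By linearity: E[X] = 74 · (1/2) = (75 − 1) · (1/2) = 37 ≈ 37.00000.

E[X] = 37 = 37.00000.


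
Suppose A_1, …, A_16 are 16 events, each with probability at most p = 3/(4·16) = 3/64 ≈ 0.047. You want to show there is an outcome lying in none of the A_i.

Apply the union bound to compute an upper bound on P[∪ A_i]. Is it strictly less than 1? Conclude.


Union bound: P[∪_{i=1}^{16} A_i] ≤ Σ_i P[A_i] ≤ 16·p = 16·(3/64) = 3/4.
Numerically: 3/4 ≈ 0.750.
Is 3/4 < 1? YES.
Since P[∪ A_i] ≤ 3/4 < 1, the complement has P[∩ A_i^c] ≥ 1 − 3/4 = 1/4 > 0, so some outcome avoids every A_i.

16·p = 3/4 ≈ 0.750; existence CERTIFIED by the union bound.


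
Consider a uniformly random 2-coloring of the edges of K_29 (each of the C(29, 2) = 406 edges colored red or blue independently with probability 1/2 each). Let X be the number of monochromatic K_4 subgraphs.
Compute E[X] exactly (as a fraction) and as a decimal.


Let X = Σ_S X_S over the C(29, 4) = 23751 subsets S of size 4, where X_S = 1 if the K_4 on S is monochromatic.
For a fixed S, the K_4 on S has C(4, 2) = 6 edges. P[all 6 edges red] = (1/2)^6, and likewise for blue, so P[monochromatic] = 2·(1/2)^6 = 2^{1 − 6} = 1/32.
Summing: E[X] = C(29, 4) · 2^{1 − 6} = 23751 · 1/32 = 23751/32.
Numerically: E[X] ≈ 742.2188.

E[X] = C(29,4)·2^(1−C(4,2)) = 23751/32 ≈ 742.2188.


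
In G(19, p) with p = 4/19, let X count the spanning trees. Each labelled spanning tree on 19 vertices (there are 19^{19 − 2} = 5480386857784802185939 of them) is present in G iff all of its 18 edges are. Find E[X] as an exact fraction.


K_19 has 19^{19 − 2} = 5480386857784802185939 labelled spanning trees.
For each such spanning tree H, let X_H = 1 if all 18 edges of H are present in G. Then P[X_H = 1] = p^{18} = (4/19)^{18} = 68719476736/104127350297911241532841.
By linearity: E[X] = Σ_H E[X_H] = 5480386857784802185939 · p^{18} = 5480386857784802185939 · 68719476736/104127350297911241532841 = 68719476736/19.
Numerically: E[X] ≈ 3.61681e+09.

E[X] = 5480386857784802185939 · (4/19)^{18} = 68719476736/19 ≈ 3.61681e+09.


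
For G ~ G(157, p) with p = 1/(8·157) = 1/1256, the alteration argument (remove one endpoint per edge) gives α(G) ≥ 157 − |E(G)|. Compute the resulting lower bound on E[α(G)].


E[|E(G)|] = C(157, 2)·p = 12246 · (1/1256) = 39/4.
E[α(G)] ≥ n − E[|E(G)|] = 157 − 39/4 = 589/4.
Numerically: ≈ 147.250000.
(This is only a lower bound; the true E[α(G)] may be larger.)

E[α(G)] ≥ 589/4 ≈ 147.250000.


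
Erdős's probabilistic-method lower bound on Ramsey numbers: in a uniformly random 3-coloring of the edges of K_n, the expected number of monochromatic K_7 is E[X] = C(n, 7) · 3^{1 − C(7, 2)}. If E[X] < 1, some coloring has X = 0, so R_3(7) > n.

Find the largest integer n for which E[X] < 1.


We need C(n, 7) · 3^{1 − 21} < 1, i.e. C(n, 7) < 3^{21 − 1} = 3486784401.
Check values of n near the boundary:
  n = 78: C(78, 7) = 2641902120; 2641902120 < 3486784401? YES
  n = 79: C(79, 7) = 2898753715; 2898753715 < 3486784401? YES
  n = 80: C(80, 7) = 3176716400; 3176716400 < 3486784401? YES
  n = 81: C(81, 7) = 3477216600; 3477216600 < 3486784401? YES
  n = 82: C(82, 7) = 3801756816; 3801756816 < 3486784401? NO
  n = 83: C(83, 7) = 4151918628; 4151918628 < 3486784401? NO
  n = 84: C(84, 7) = 4529365776; 4529365776 < 3486784401? NO
The largest n with C(n, 7) < 3486784401 is n = 81 (where E[X] = 42928600/43046721 ≈ 0.997). Hence R_3(7) > 81, i.e. R_3(7) ≥ 82.

Largest n = 81; hence R_3(7) > 81.


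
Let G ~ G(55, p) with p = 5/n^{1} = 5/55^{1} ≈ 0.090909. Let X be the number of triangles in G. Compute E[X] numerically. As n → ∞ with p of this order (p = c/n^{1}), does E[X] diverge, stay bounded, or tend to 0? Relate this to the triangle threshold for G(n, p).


Number of potential triangles: C(55, 3) = 26235.
Each occurs with probability p³ ≈ (0.090909)³ ≈ 7.5131480e-04.
By linearity: E[X] = C(55, 3)·p³ ≈ 26235 · 7.5131480e-04 ≈ 19.71074.
Here α = 1, so p = 5/n is exactly at the triangle threshold p ~ 1/n. Asymptotically E[X] → c³/6 = 5³/6 = 125/6 ≈ 20.83333, a bounded constant. In this regime the triangle count is asymptotically Poisson(c³/6).

E[X] ≈ 19.71074; in regime p = Θ(1/n^{1}) E[X] stays bounded (at the triangle threshold p ~ 1/n).


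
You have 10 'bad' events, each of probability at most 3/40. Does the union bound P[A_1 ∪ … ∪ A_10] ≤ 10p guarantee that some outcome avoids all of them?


Union bound: P[∪_{i=1}^{10} A_i] ≤ Σ_i P[A_i] ≤ 10·p = 10·(3/40) = 3/4.
Numerically: 3/4 ≈ 0.7500000.
Is 3/4 < 1? YES.
Since P[∪ A_i] ≤ 3/4 < 1, the complement has P[∩ A_i^c] ≥ 1 − 3/4 = 1/4 > 0, so some outcome avoids every A_i.

10·p = 3/4 ≈ 0.7500000; existence CERTIFIED by the union bound.


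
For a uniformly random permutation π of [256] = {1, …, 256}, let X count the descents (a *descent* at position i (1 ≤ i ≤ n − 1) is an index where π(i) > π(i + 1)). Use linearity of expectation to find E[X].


Write X = Σ X_I over i = 1, …, 255, with X_I the indicator of one descent.
There are 255 indicators.
For each fixed i, the pair (π(i), π(i+1)) is a uniformly random ordered pair of distinct values from {1, …, 256}; by symmetry P[π(i) > π(i+1)] = 1/2.
By linearity: E[X] = 255 · (1/2) = (256 − 1) · (1/2) = 255/2 ≈ 127.50000.

E[X] = 255/2 = 127.50000.


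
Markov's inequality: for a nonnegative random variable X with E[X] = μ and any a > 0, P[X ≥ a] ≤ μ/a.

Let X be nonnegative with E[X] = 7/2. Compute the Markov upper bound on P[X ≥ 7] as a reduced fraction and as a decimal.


μ = E[X] = 7/2, a = 7.
Markov: P[X ≥ 7] ≤ μ/a = (7/2)/7 = 1/2.
Numerically: ≈ 0.500000.
(Since a = 7 > μ = 3.500000, the bound 1/2 is < 1 and informative.)

P[X ≥ 7] ≤ 1/2 ≈ 0.500000.


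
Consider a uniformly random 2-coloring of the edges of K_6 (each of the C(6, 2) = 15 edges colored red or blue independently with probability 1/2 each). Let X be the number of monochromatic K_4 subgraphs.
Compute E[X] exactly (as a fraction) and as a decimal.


Let X = Σ_S X_S over the C(6, 4) = 15 subsets S of size 4, where X_S = 1 if the K_4 on S is monochromatic.
For a fixed S, the K_4 on S has C(4, 2) = 6 edges. P[all 6 edges red] = (1/2)^6, and likewise for blue, so P[monochromatic] = 2·(1/2)^6 = 2^{1 − 6} = 1/32.
Summing: E[X] = C(6, 4) · 2^{1 − 6} = 15 · 1/32 = 15/32.
Numerically: E[X] ≈ 0.469.

E[X] = C(6,4)·2^(1−C(4,2)) = 15/32 ≈ 0.469.


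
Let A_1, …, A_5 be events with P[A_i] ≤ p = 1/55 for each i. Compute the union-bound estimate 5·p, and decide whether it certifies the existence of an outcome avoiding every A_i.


Union bound: P[∪_{i=1}^{5} A_i] ≤ Σ_i P[A_i] ≤ 5·p = 5·(1/55) = 1/11.
Numerically: 1/11 ≈ 0.0909091.
Is 1/11 < 1? YES.
Since P[∪ A_i] ≤ 1/11 < 1, the complement has P[∩ A_i^c] ≥ 1 − 1/11 = 10/11 > 0, so some outcome avoids every A_i.

5·p = 1/11 ≈ 0.0909091; existence CERTIFIED by the union bound.


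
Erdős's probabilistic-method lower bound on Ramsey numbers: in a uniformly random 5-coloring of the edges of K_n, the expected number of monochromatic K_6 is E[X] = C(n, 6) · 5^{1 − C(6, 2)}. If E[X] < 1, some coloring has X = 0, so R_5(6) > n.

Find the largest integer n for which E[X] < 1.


We need C(n, 6) · 5^{1 − 15} < 1, i.e. C(n, 6) < 5^{15 − 1} = 6103515625.
Check values of n near the boundary:
  n = 127: C(127, 6) = 5169379425; 5169379425 < 6103515625? YES
  n = 128: C(128, 6) = 5423611200; 5423611200 < 6103515625? YES
  n = 129: C(129, 6) = 5688177600; 5688177600 < 6103515625? YES
  n = 130: C(130, 6) = 5963412000; 5963412000 < 6103515625? YES
  n = 131: C(131, 6) = 6249655776; 6249655776 < 6103515625? NO
  n = 132: C(132, 6) = 6547258432; 6547258432 < 6103515625? NO
  n = 133: C(133, 6) = 6856577728; 6856577728 < 6103515625? NO
The largest n with C(n, 6) < 6103515625 is n = 130 (where E[X] = 47707296/48828125 ≈ 0.9770454). Hence R_5(6) > 130, i.e. R_5(6) ≥ 131.

Largest n = 130; hence R_5(6) > 130.


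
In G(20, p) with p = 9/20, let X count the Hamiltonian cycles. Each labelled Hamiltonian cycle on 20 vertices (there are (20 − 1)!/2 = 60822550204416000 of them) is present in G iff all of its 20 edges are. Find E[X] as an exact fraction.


K_20 has (20 − 1)!/2 = 60822550204416000 labelled Hamiltonian cycles.
For each such Hamiltonian cycle H, let X_H = 1 if all 20 edges of H are present in G. Then P[X_H = 1] = p^{20} = (9/20)^{20} = 12157665459056928801/104857600000000000000000000.
By linearity: E[X] = Σ_H E[X_H] = 60822550204416000 · p^{20} = 60822550204416000 · 12157665459056928801/104857600000000000000000000 = 180532279724605553545860280221/25600000000000000000.
Numerically: E[X] ≈ 7.05204e+09.

E[X] = 60822550204416000 · (9/20)^{20} = 180532279724605553545860280221/25600000000000000000 ≈ 7.05204e+09.


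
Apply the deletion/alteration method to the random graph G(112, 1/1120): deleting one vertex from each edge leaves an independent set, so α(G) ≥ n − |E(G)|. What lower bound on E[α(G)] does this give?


E[|E(G)|] = C(112, 2)·p = 6216 · (1/1120) = 111/20.
E[α(G)] ≥ n − E[|E(G)|] = 112 − 111/20 = 2129/20.
Numerically: ≈ 106.4500.
(This is only a lower bound; the true E[α(G)] may be larger.)

E[α(G)] ≥ 2129/20 ≈ 106.4500.


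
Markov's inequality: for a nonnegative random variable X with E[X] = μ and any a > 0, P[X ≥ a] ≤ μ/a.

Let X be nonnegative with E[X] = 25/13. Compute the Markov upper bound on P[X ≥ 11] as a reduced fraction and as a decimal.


μ = E[X] = 25/13, a = 11.
Markov: P[X ≥ 11] ≤ μ/a = (25/13)/11 = 25/143.
Numerically: ≈ 0.1748.
(Since a = 11 > μ = 1.9231, the bound 25/143 is < 1 and informative.)

P[X ≥ 11] ≤ 25/143 ≈ 0.1748.


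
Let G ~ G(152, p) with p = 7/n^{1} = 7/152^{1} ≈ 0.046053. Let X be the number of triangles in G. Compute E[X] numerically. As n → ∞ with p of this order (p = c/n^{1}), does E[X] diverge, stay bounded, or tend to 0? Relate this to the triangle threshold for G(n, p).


Number of potential triangles: C(152, 3) = 573800.
Each occurs with probability p³ ≈ (0.046053)³ ≈ 9.7670488e-05.
By linearity: E[X] = C(152, 3)·p³ ≈ 573800 · 9.7670488e-05 ≈ 56.04333.
Here α = 1, so p = 7/n is exactly at the triangle threshold p ~ 1/n. Asymptotically E[X] → c³/6 = 7³/6 = 343/6 ≈ 57.16667, a bounded constant. In this regime the triangle count is asymptotically Poisson(c³/6).

E[X] ≈ 56.04333; in regime p = Θ(1/n^{1}) E[X] stays bounded (at the triangle threshold p ~ 1/n).


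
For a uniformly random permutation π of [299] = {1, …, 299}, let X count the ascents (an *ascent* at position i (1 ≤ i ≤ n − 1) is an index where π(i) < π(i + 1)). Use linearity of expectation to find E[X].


Write X = Σ X_I over i = 1, …, 298, with X_I the indicator of one ascent.
There are 298 indicators.
For each fixed i, the pair (π(i), π(i+1)) is a uniformly random ordered pair of distinct values from {1, …, 299}; by symmetry P[π(i) < π(i+1)] = 1/2.
By linearity: E[X] = 298 · (1/2) = (299 − 1) · (1/2) = 149 ≈ 149.000.

E[X] = 149 = 149.000.


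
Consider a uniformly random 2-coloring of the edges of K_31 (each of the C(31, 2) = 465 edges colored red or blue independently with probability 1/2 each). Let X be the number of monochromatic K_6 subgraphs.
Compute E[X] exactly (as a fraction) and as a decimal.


Let X = Σ_S X_S over the C(31, 6) = 736281 subsets S of size 6, where X_S = 1 if the K_6 on S is monochromatic.
For a fixed S, the K_6 on S has C(6, 2) = 15 edges. P[all 15 edges red] = (1/2)^15, and likewise for blue, so P[monochromatic] = 2·(1/2)^15 = 2^{1 − 15} = 1/16384.
By linearity: E[X] = C(31, 6) · 2^{1 − 15} = 736281 · 1/16384 = 736281/16384.
Numerically: E[X] ≈ 44.939.

E[X] = C(31,6)·2^(1−C(6,2)) = 736281/16384 ≈ 44.939.


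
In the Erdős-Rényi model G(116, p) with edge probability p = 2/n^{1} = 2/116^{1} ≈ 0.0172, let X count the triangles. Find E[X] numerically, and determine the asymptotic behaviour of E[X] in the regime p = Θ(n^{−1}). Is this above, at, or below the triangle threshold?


Number of potential triangles: C(116, 3) = 253460.
Each occurs with probability p³ ≈ (0.0172)³ ≈ 5.12526e-06.
By linearity: E[X] = C(116, 3)·p³ ≈ 253460 · 5.12526e-06 ≈ 1.299.
Here α = 1, so p = 2/n is exactly at the triangle threshold p ~ 1/n. Asymptotically E[X] → c³/6 = 2³/6 = 4/3 ≈ 1.333, a bounded constant. In this regime the triangle count is asymptotically Poisson(c³/6).

E[X] ≈ 1.299; in regime p = Θ(1/n^{1}) E[X] stays bounded (at the triangle threshold p ~ 1/n).


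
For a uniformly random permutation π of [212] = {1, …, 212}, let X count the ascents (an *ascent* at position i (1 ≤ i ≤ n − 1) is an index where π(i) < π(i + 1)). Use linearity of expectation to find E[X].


Write X = Σ X_I over i = 1, …, 211, with X_I the indicator of one ascent.
There are 211 indicators.
For each fixed i, the pair (π(i), π(i+1)) is a uniformly random ordered pair of distinct values from {1, …, 212}; by symmetry P[π(i) < π(i+1)] = 1/2.
By linearity: E[X] = 211 · (1/2) = (212 − 1) · (1/2) = 211/2 ≈ 105.50000.

E[X] = 211/2 = 105.50000.


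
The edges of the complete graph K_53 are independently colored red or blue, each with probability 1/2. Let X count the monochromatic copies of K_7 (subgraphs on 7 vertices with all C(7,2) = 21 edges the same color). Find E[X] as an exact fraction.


Let X = Σ_S X_S over the C(53, 7) = 154143080 subsets S of size 7, where X_S = 1 if the K_7 on S is monochromatic.
For a fixed S, the K_7 on S has C(7, 2) = 21 edges. P[all 21 edges red] = (1/2)^21, and likewise for blue, so P[monochromatic] = 2·(1/2)^21 = 2^{1 − 21} = 1/1048576.
Summing: E[X] = C(53, 7) · 2^{1 − 21} = 154143080 · 1/1048576 = 19267885/131072.
Numerically: E[X] ≈ 147.002296.

E[X] = C(53,7)·2^(1−C(7,2)) = 19267885/131072 ≈ 147.002296.


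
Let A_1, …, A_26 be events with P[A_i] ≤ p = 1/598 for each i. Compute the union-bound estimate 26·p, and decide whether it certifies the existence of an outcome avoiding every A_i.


Union bound: P[∪_{i=1}^{26} A_i] ≤ Σ_i P[A_i] ≤ 26·p = 26·(1/598) = 1/23.
Numerically: 1/23 ≈ 0.043.
Is 1/23 < 1? YES.
Since P[∪ A_i] ≤ 1/23 < 1, the complement has P[∩ A_i^c] ≥ 1 − 1/23 = 22/23 > 0, so some outcome avoids every A_i.

26·p = 1/23 ≈ 0.043; existence CERTIFIED by the union bound.


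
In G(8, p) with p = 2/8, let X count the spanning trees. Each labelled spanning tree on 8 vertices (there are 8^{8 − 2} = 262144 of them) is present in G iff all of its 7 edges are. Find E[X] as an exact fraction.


K_8 has 8^{8 − 2} = 262144 labelled spanning trees.
For each such spanning tree H, let X_H = 1 if all 7 edges of H are present in G. Then P[X_H = 1] = p^{7} = (1/4)^{7} = 1/16384.
By linearity of expectation: E[X] = Σ_H E[X_H] = 262144 · p^{7} = 262144 · 1/16384 = 16.
Numerically: E[X] ≈ 16.

E[X] = 262144 · (1/4)^{7} = 16 ≈ 16.


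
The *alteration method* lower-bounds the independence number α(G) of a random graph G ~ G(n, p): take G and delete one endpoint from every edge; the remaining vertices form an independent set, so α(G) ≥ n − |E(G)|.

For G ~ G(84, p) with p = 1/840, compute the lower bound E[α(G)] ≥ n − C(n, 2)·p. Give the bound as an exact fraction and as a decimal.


E[|E(G)|] = C(84, 2)·p = 3486 · (1/840) = 83/20.
E[α(G)] ≥ n − E[|E(G)|] = 84 − 83/20 = 1597/20.
Numerically: ≈ 79.850000.
(This is only a lower bound; the true E[α(G)] may be larger.)

E[α(G)] ≥ 1597/20 ≈ 79.850000.


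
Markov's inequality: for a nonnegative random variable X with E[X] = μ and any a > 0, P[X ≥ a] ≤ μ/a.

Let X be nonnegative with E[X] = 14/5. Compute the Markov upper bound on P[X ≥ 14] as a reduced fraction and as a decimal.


μ = E[X] = 14/5, a = 14.
Markov: P[X ≥ 14] ≤ μ/a = (14/5)/14 = 1/5.
Numerically: ≈ 0.20000.
(Since a = 14 > μ = 2.80000, the bound 1/5 is < 1 and informative.)

P[X ≥ 14] ≤ 1/5 ≈ 0.20000.


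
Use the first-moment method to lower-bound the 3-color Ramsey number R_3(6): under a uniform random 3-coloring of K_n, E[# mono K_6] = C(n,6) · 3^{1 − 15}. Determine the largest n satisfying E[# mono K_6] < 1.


We need C(n, 6) · 3^{1 − 15} < 1, i.e. C(n, 6) < 3^{15 − 1} = 4782969.
Check values of n near the boundary:
  n = 36: C(36, 6) = 1947792; 1947792 < 4782969? YES
  n = 37: C(37, 6) = 2324784; 2324784 < 4782969? YES
  n = 38: C(38, 6) = 2760681; 2760681 < 4782969? YES
  n = 39: C(39, 6) = 3262623; 3262623 < 4782969? YES
  n = 40: C(40, 6) = 3838380; 3838380 < 4782969? YES
  n = 41: C(41, 6) = 4496388; 4496388 < 4782969? YES
  n = 42: C(42, 6) = 5245786; 5245786 < 4782969? NO
  n = 43: C(43, 6) = 6096454; 6096454 < 4782969? NO
  n = 44: C(44, 6) = 7059052; 7059052 < 4782969? NO
The largest n with C(n, 6) < 4782969 is n = 41 (where E[X] = 1498796/1594323 ≈ 0.940). Hence R_3(6) > 41, i.e. R_3(6) ≥ 42.

Largest n = 41; hence R_3(6) > 41.


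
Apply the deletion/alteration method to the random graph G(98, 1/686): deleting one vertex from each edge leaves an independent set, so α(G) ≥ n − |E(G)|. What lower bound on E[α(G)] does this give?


E[|E(G)|] = C(98, 2)·p = 4753 · (1/686) = 97/14.
E[α(G)] ≥ n − E[|E(G)|] = 98 − 97/14 = 1275/14.
Numerically: ≈ 91.0714.
(This is only a lower bound; the true E[α(G)] may be larger.)

E[α(G)] ≥ 1275/14 ≈ 91.0714.


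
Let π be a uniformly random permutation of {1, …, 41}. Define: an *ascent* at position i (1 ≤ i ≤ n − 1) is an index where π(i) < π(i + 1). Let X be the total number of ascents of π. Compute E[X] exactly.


Write X = Σ X_I over i = 1, …, 40, with X_I the indicator of one ascent.
There are 40 indicators.
For each fixed i, the pair (π(i), π(i+1)) is a uniformly random ordered pair of distinct values from {1, …, 41}; by symmetry P[π(i) < π(i+1)] = 1/2.
By linearity: E[X] = 40 · (1/2) = (41 − 1) · (1/2) = 20 ≈ 20.00000.

E[X] = 20 = 20.00000.


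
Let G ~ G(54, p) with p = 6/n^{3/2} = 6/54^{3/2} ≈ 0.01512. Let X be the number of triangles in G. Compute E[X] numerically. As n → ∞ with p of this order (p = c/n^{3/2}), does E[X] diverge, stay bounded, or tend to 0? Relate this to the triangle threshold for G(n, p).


Number of potential triangles: C(54, 3) = 24804.
Each occurs with probability p³ ≈ (0.01512)³ ≈ 3.4568603e-06.
By linearity: E[X] = C(54, 3)·p³ ≈ 24804 · 3.4568603e-06 ≈ 0.08574.
Since α = 3/2 > 1, p = c/n^{3/2} = o(1/n) is below the triangle threshold p ~ 1/n. Asymptotically E[X] ~ (c³/6)·n^{3(1−α)} = (6³/6)·n^{-1.5} → 0, so by Markov's inequality G has no triangles w.h.p.

E[X] ≈ 0.08574; in regime p = Θ(1/n^{3/2}) E[X] tends to 0 (below the triangle threshold p ~ 1/n).


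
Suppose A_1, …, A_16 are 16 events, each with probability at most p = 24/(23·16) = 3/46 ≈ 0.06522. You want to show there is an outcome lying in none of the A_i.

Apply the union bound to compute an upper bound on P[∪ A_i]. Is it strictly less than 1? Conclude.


Union bound: P[∪_{i=1}^{16} A_i] ≤ Σ_i P[A_i] ≤ 16·p = 16·(3/46) = 24/23.
Numerically: 24/23 ≈ 1.04348.
Is 24/23 < 1? NO.
Since the bound 24/23 is ≥ 1, the union bound is uninformative here; it does NOT by itself certify existence.

16·p = 24/23 ≈ 1.04348; existence NOT certified by the union bound.


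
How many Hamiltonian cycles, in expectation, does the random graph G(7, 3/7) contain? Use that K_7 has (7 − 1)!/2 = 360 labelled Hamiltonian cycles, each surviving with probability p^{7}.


K_7 has (7 − 1)!/2 = 360 labelled Hamiltonian cycles.
For each such Hamiltonian cycle H, let X_H = 1 if all 7 edges of H are present in G. Then P[X_H = 1] = p^{7} = (3/7)^{7} = 2187/823543.
By linearity: E[X] = Σ_H E[X_H] = 360 · p^{7} = 360 · 2187/823543 = 787320/823543.
Numerically: E[X] ≈ 0.956016.

E[X] = 360 · (3/7)^{7} = 787320/823543 ≈ 0.956016.


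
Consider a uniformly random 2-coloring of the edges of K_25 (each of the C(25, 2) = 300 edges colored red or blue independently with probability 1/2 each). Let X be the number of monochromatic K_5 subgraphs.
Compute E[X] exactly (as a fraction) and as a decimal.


Let X = Σ_S X_S over the C(25, 5) = 53130 subsets S of size 5, where X_S = 1 if the K_5 on S is monochromatic.
For a fixed S, the K_5 on S has C(5, 2) = 10 edges. P[all 10 edges red] = (1/2)^10, and likewise for blue, so P[monochromatic] = 2·(1/2)^10 = 2^{1 − 10} = 1/512.
By linearity of expectation: E[X] = C(25, 5) · 2^{1 − 10} = 53130 · 1/512 = 26565/256.
Numerically: E[X] ≈ 103.76953.

E[X] = C(25,5)·2^(1−C(5,2)) = 26565/256 ≈ 103.76953.


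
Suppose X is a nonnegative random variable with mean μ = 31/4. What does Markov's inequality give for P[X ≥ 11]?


μ = E[X] = 31/4, a = 11.
Markov: P[X ≥ 11] ≤ μ/a = (31/4)/11 = 31/44.
Numerically: ≈ 0.7045.
(Since a = 11 > μ = 7.7500, the bound 31/44 is < 1 and informative.)

P[X ≥ 11] ≤ 31/44 ≈ 0.7045.


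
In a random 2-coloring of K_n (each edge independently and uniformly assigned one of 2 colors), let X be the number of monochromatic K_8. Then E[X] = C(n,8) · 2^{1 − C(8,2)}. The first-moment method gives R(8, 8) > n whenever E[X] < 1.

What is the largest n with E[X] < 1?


We need C(n, 8) · 2^{1 − 28} < 1, i.e. C(n, 8) < 2^{28 − 1} = 134217728.
Check values of n near the boundary:
  n = 40: C(40, 8) = 76904685; 76904685 < 134217728? YES
  n = 41: C(41, 8) = 95548245; 95548245 < 134217728? YES
  n = 42: C(42, 8) = 118030185; 118030185 < 134217728? YES
  n = 43: C(43, 8) = 145008513; 145008513 < 134217728? NO
  n = 44: C(44, 8) = 177232627; 177232627 < 134217728? NO
  n = 45: C(45, 8) = 215553195; 215553195 < 134217728? NO
The largest n with C(n, 8) < 134217728 is n = 42 (where E[X] = 118030185/134217728 ≈ 0.87939). Hence R(8, 8) > 42, i.e. R(8, 8) ≥ 43.

Largest n = 42; hence R(8, 8) > 42.


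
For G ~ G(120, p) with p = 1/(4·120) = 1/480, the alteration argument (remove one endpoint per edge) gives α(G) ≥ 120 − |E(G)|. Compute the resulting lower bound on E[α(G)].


E[|E(G)|] = C(120, 2)·p = 7140 · (1/480) = 119/8.
E[α(G)] ≥ n − E[|E(G)|] = 120 − 119/8 = 841/8.
Numerically: ≈ 105.125.
(This is only a lower bound; the true E[α(G)] may be larger.)

E[α(G)] ≥ 841/8 ≈ 105.125.


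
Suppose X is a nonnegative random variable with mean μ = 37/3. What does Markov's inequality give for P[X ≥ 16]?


μ = E[X] = 37/3, a = 16.
Markov: P[X ≥ 16] ≤ μ/a = (37/3)/16 = 37/48.
Numerically: ≈ 0.7708.
(Since a = 16 > μ = 12.3333, the bound 37/48 is < 1 and informative.)

P[X ≥ 16] ≤ 37/48 ≈ 0.7708.


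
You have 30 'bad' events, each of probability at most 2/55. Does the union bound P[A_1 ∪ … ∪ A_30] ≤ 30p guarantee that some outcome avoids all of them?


Union bound: P[∪_{i=1}^{30} A_i] ≤ Σ_i P[A_i] ≤ 30·p = 30·(2/55) = 12/11.
Numerically: 12/11 ≈ 1.0909091.
Is 12/11 < 1? NO.
Since the bound 12/11 is ≥ 1, the union bound is uninformative here; it does NOT by itself certify existence.

30·p = 12/11 ≈ 1.0909091; existence NOT certified by the union bound.


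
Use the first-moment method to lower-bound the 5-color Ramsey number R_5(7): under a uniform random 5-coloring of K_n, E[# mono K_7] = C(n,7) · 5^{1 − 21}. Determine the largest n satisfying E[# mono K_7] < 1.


We need C(n, 7) · 5^{1 − 21} < 1, i.e. C(n, 7) < 5^{21 − 1} = 95367431640625.
Check values of n near the boundary:
  n = 332: C(332, 7) = 82772214646616; 82772214646616 < 95367431640625? YES
  n = 333: C(333, 7) = 84549532139028; 84549532139028 < 95367431640625? YES
  n = 334: C(334, 7) = 86359460961576; 86359460961576 < 95367431640625? YES
  n = 335: C(335, 7) = 88202498238195; 88202498238195 < 95367431640625? YES
  n = 336: C(336, 7) = 90079147136880; 90079147136880 < 95367431640625? YES
  n = 337: C(337, 7) = 91989916924632; 91989916924632 < 95367431640625? YES
  n = 338: C(338, 7) = 93935323022736; 93935323022736 < 95367431640625? YES
  n = 339: C(339, 7) = 95915887062372; 95915887062372 < 95367431640625? NO
  n = 340: C(340, 7) = 97932136940560; 97932136940560 < 95367431640625? NO
  n = 341: C(341, 7) = 99984606876440; 99984606876440 < 95367431640625? NO
The largest n with C(n, 7) < 95367431640625 is n = 338 (where E[X] = 93935323022736/95367431640625 ≈ 0.985). Hence R_5(7) > 338, i.e. R_5(7) ≥ 339.

Largest n = 338; hence R_5(7) > 338.


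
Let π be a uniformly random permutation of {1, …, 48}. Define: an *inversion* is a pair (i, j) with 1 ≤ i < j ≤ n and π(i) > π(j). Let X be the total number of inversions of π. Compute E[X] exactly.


Write X = Σ X_I over the C(48, 2) = 1128 pairs i < j, with X_I the indicator of one inversion.
There are 1128 indicators.
For each fixed pair i < j, the values π(i) and π(j) are two distinct elements of {1, …, 48} in uniformly random order; by symmetry P[π(i) > π(j)] = 1/2.
By linearity: E[X] = 1128 · (1/2) = C(48, 2) · (1/2) = 1128/2 = 564 ≈ 564.000000.

E[X] = 564 = 564.000000.


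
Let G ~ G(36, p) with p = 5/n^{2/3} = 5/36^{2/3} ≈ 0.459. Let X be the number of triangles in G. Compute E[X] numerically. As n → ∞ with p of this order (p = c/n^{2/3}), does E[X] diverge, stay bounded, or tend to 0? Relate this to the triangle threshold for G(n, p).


Number of potential triangles: C(36, 3) = 7140.
Each occurs with probability p³ ≈ (0.459)³ ≈ 9.64506e-02.
By linearity: E[X] = C(36, 3)·p³ ≈ 7140 · 9.64506e-02 ≈ 688.657.
Since α = 2/3 < 1, p = c/n^{2/3} ≫ 1/n is above the triangle threshold p ~ 1/n. Asymptotically E[X] ~ (c³/6)·n^{3(1−α)} = (5³/6)·n^{1} → ∞; triangles are abundant w.h.p.

E[X] ≈ 688.657; in regime p = Θ(1/n^{2/3}) E[X] diverges (above the triangle threshold p ~ 1/n).


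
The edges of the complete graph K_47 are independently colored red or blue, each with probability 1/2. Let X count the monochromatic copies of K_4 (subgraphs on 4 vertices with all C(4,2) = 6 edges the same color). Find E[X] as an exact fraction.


Let X = Σ_S X_S over the C(47, 4) = 178365 subsets S of size 4, where X_S = 1 if the K_4 on S is monochromatic.
For a fixed S, the K_4 on S has C(4, 2) = 6 edges. P[all 6 edges red] = (1/2)^6, and likewise for blue, so P[monochromatic] = 2·(1/2)^6 = 2^{1 − 6} = 1/32.
By linearity: E[X] = C(47, 4) · 2^{1 − 6} = 178365 · 1/32 = 178365/32.
Numerically: E[X] ≈ 5573.9062.

E[X] = C(47,4)·2^(1−C(4,2)) = 178365/32 ≈ 5573.9062.


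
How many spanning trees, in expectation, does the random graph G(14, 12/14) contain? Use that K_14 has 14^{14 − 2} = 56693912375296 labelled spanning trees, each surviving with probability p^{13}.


K_14 has 14^{14 − 2} = 56693912375296 labelled spanning trees.
For each such spanning tree H, let X_H = 1 if all 13 edges of H are present in G. Then P[X_H = 1] = p^{13} = (6/7)^{13} = 13060694016/96889010407.
By linearity: E[X] = Σ_H E[X_H] = 56693912375296 · p^{13} = 56693912375296 · 13060694016/96889010407 = 53496602689536/7.
Numerically: E[X] ≈ 7.642e+12.

E[X] = 56693912375296 · (6/7)^{13} = 53496602689536/7 ≈ 7.642e+12.


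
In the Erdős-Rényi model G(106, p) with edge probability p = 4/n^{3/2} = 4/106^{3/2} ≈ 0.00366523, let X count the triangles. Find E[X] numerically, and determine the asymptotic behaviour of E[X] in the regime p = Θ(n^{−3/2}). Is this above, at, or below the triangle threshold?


Number of potential triangles: C(106, 3) = 192920.
Each occurs with probability p³ ≈ (0.00366523)³ ≈ 4.92383601e-08.
By linearity: E[X] = C(106, 3)·p³ ≈ 192920 · 4.92383601e-08 ≈ 0.009499.
Since α = 3/2 > 1, p = c/n^{3/2} = o(1/n) is below the triangle threshold p ~ 1/n. Asymptotically E[X] ~ (c³/6)·n^{3(1−α)} = (4³/6)·n^{-1.5} → 0, so by Markov's inequality G has no triangles w.h.p.

E[X] ≈ 0.009499; in regime p = Θ(1/n^{3/2}) E[X] tends to 0 (below the triangle threshold p ~ 1/n).


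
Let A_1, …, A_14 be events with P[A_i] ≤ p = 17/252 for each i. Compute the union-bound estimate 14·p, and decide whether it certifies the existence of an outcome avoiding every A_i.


Union bound: P[∪_{i=1}^{14} A_i] ≤ Σ_i P[A_i] ≤ 14·p = 14·(17/252) = 17/18.
Numerically: 17/18 ≈ 0.94444.
Is 17/18 < 1? YES.
Since P[∪ A_i] ≤ 17/18 < 1, the complement has P[∩ A_i^c] ≥ 1 − 17/18 = 1/18 > 0, so some outcome avoids every A_i.

14·p = 17/18 ≈ 0.94444; existence CERTIFIED by the union bound.


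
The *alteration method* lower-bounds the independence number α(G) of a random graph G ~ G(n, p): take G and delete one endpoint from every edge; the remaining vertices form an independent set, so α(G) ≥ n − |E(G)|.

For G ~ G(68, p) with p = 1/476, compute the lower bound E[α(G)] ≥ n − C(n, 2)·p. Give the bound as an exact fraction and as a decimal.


E[|E(G)|] = C(68, 2)·p = 2278 · (1/476) = 67/14.
E[α(G)] ≥ n − E[|E(G)|] = 68 − 67/14 = 885/14.
Numerically: ≈ 63.214286.
(This is only a lower bound; the true E[α(G)] may be larger.)

E[α(G)] ≥ 885/14 ≈ 63.214286.


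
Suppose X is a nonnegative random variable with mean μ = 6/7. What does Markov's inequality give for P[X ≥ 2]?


μ = E[X] = 6/7, a = 2.
Markov: P[X ≥ 2] ≤ μ/a = (6/7)/2 = 3/7.
Numerically: ≈ 0.42857.
(Since a = 2 > μ = 0.85714, the bound 3/7 is < 1 and informative.)

P[X ≥ 2] ≤ 3/7 ≈ 0.42857.


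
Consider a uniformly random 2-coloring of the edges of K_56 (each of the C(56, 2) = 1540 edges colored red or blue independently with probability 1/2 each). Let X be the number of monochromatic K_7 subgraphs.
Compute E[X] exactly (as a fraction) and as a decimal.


Let X = Σ_S X_S over the C(56, 7) = 231917400 subsets S of size 7, where X_S = 1 if the K_7 on S is monochromatic.
For a fixed S, the K_7 on S has C(7, 2) = 21 edges. P[all 21 edges red] = (1/2)^21, and likewise for blue, so P[monochromatic] = 2·(1/2)^21 = 2^{1 − 21} = 1/1048576.
By linearity of expectation: E[X] = C(56, 7) · 2^{1 − 21} = 231917400 · 1/1048576 = 28989675/131072.
Numerically: E[X] ≈ 221.174.

E[X] = C(56,7)·2^(1−C(7,2)) = 28989675/131072 ≈ 221.174.


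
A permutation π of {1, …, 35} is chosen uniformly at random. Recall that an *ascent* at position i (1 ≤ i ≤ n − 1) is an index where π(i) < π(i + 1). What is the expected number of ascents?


Write X = Σ X_I over i = 1, …, 34, with X_I the indicator of one ascent.
There are 34 indicators.
For each fixed i, the pair (π(i), π(i+1)) is a uniformly random ordered pair of distinct values from {1, …, 35}; by symmetry P[π(i) < π(i+1)] = 1/2.
By linearity: E[X] = 34 · (1/2) = (35 − 1) · (1/2) = 17 ≈ 17.000.

E[X] = 17 = 17.000.


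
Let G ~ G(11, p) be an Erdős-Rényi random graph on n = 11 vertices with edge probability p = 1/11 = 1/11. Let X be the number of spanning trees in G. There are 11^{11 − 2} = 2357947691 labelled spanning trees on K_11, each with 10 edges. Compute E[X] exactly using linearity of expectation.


K_11 has 11^{11 − 2} = 2357947691 labelled spanning trees.
For each such spanning tree H, let X_H = 1 if all 10 edges of H are present in G. Then P[X_H = 1] = p^{10} = (1/11)^{10} = 1/25937424601.
By linearity: E[X] = Σ_H E[X_H] = 2357947691 · p^{10} = 2357947691 · 1/25937424601 = 1/11.
Numerically: E[X] ≈ 0.0909091.

E[X] = 2357947691 · (1/11)^{10} = 1/11 ≈ 0.0909091.


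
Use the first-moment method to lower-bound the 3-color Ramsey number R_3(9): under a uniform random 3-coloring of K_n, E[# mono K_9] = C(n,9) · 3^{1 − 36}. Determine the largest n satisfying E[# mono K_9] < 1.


We need C(n, 9) · 3^{1 − 36} < 1, i.e. C(n, 9) < 3^{36 − 1} = 50031545098999707.
Check values of n near the boundary:
  n = 298: C(298, 9) = 45207677551849890; 45207677551849890 < 50031545098999707? YES
  n = 299: C(299, 9) = 46610674441390059; 46610674441390059 < 50031545098999707? YES
  n = 300: C(300, 9) = 48052241692154700; 48052241692154700 < 50031545098999707? YES
  n = 301: C(301, 9) = 49533303936090975; 49533303936090975 < 50031545098999707? YES
  n = 302: C(302, 9) = 51054804739588650; 51054804739588650 < 50031545098999707? NO
The largest n with C(n, 9) < 50031545098999707 is n = 301 (where E[X] = 16511101312030325/16677181699666569 ≈ 0.9900415). Hence R_3(9) > 301, i.e. R_3(9) ≥ 302.

Largest n = 301; hence R_3(9) > 301.


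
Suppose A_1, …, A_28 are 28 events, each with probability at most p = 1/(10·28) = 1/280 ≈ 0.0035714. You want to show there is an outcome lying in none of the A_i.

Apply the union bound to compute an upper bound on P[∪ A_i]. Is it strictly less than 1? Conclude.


Union bound: P[∪_{i=1}^{28} A_i] ≤ Σ_i P[A_i] ≤ 28·p = 28·(1/280) = 1/10.
Numerically: 1/10 ≈ 0.1000000.
Is 1/10 < 1? YES.
Since P[∪ A_i] ≤ 1/10 < 1, the complement has P[∩ A_i^c] ≥ 1 − 1/10 = 9/10 > 0, so some outcome avoids every A_i.

28·p = 1/10 ≈ 0.1000000; existence CERTIFIED by the union bound.


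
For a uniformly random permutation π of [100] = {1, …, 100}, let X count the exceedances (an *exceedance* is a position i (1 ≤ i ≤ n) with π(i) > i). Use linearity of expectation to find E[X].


Write X = Σ_{i=1}^{100} X_i, where X_i = 1_{π(i) > i}.
For each fixed i, π(i) is uniform over {1, …, 100} (marginal of a uniform permutation), so P[π(i) > i] = (n − i)/n. Summing: Σ_{i=1}^{100} (n − i)/n = (0 + 1 + … + 99)/100 = 100(100 − 1)/(2·100) = (100 − 1)/2.
Hence E[X] = Σ_{i=1}^{100} (100 − i)/100 = 99/2 ≈ 49.500.

E[X] = 99/2 = 49.500.


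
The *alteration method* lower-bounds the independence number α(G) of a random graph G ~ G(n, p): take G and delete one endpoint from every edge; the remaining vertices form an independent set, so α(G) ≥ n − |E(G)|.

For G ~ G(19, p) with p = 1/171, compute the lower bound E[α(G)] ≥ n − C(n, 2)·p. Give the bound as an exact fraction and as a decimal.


E[|E(G)|] = C(19, 2)·p = 171 · (1/171) = 1.
E[α(G)] ≥ n − E[|E(G)|] = 19 − 1 = 18.
Numerically: ≈ 18.000.
(This is only a lower bound; the true E[α(G)] may be larger.)

E[α(G)] ≥ 18 ≈ 18.000.


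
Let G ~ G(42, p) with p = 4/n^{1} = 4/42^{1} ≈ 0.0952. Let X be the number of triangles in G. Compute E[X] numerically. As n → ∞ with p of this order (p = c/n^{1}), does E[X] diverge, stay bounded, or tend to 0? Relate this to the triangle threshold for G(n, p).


Number of potential triangles: C(42, 3) = 11480.
Each occurs with probability p³ ≈ (0.0952)³ ≈ 8.63838e-04.
By linearity: E[X] = C(42, 3)·p³ ≈ 11480 · 8.63838e-04 ≈ 9.917.
Here α = 1, so p = 4/n is exactly at the triangle threshold p ~ 1/n. Asymptotically E[X] → c³/6 = 4³/6 = 32/3 ≈ 10.667, a bounded constant. In this regime the triangle count is asymptotically Poisson(c³/6).

E[X] ≈ 9.917; in regime p = Θ(1/n^{1}) E[X] stays bounded (at the triangle threshold p ~ 1/n).


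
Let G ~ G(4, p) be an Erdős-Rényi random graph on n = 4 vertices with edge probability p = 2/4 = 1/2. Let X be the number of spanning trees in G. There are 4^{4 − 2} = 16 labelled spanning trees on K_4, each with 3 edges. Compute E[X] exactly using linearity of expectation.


K_4 has 4^{4 − 2} = 16 labelled spanning trees.
For each such spanning tree H, let X_H = 1 if all 3 edges of H are present in G. Then P[X_H = 1] = p^{3} = (1/2)^{3} = 1/8.
By linearity of expectation: E[X] = Σ_H E[X_H] = 16 · p^{3} = 16 · 1/8 = 2.
Numerically: E[X] ≈ 2.

E[X] = 16 · (1/2)^{3} = 2 ≈ 2.


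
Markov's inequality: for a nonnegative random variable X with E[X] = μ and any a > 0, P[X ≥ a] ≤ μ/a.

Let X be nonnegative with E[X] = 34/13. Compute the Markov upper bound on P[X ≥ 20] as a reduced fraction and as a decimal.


μ = E[X] = 34/13, a = 20.
Markov: P[X ≥ 20] ≤ μ/a = (34/13)/20 = 17/130.
Numerically: ≈ 0.1308.
(Since a = 20 > μ = 2.6154, the bound 17/130 is < 1 and informative.)

P[X ≥ 20] ≤ 17/130 ≈ 0.1308.


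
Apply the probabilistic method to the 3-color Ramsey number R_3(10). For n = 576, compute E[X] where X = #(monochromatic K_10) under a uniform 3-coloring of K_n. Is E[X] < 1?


E[X] = C(576, 10) · 3^{1 − 45} = 1024104945306307344480 · 3^{−44} = 1024104945306307344480/984770902183611232881.
As a reduced fraction: E[X] = 12643270929707498080/12157665459056928801 ≈ 1.040.
Is E[X] < 1? NO.
Since E[X] ≥ 1, the first-moment bound is inconclusive at n = 576; it does NOT by itself certify R_3(10) > 576.

E[X] = 12643270929707498080/12157665459056928801 ≈ 1.040; E[X] ≥ 1; first-moment method inconclusive here.


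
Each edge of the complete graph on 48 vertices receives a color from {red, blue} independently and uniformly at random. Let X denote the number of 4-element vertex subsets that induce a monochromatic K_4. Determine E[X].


Let X = Σ_S X_S over the C(48, 4) = 194580 subsets S of size 4, where X_S = 1 if the K_4 on S is monochromatic.
For a fixed S, the K_4 on S has C(4, 2) = 6 edges. P[all 6 edges red] = (1/2)^6, and likewise for blue, so P[monochromatic] = 2·(1/2)^6 = 2^{1 − 6} = 1/32.
Summing: E[X] = C(48, 4) · 2^{1 − 6} = 194580 · 1/32 = 48645/8.
Numerically: E[X] ≈ 6080.625.

E[X] = C(48,4)·2^(1−C(4,2)) = 48645/8 ≈ 6080.625.


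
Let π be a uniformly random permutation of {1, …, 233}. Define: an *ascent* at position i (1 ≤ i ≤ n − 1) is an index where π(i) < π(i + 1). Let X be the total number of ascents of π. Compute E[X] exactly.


Write X = Σ X_I over i = 1, …, 232, with X_I the indicator of one ascent.
There are 232 indicators.
For each fixed i, the pair (π(i), π(i+1)) is a uniformly random ordered pair of distinct values from {1, …, 233}; by symmetry P[π(i) < π(i+1)] = 1/2.
By linearity: E[X] = 232 · (1/2) = (233 − 1) · (1/2) = 116 ≈ 116.0000.

E[X] = 116 = 116.0000.


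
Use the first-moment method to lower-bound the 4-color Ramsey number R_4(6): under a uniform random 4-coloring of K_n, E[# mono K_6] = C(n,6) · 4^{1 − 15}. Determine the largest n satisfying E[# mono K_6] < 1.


We need C(n, 6) · 4^{1 − 15} < 1, i.e. C(n, 6) < 4^{15 − 1} = 268435456.
Check values of n near the boundary:
  n = 76: C(76, 6) = 218618940; 218618940 < 268435456? YES
  n = 77: C(77, 6) = 237093780; 237093780 < 268435456? YES
  n = 78: C(78, 6) = 256851595; 256851595 < 268435456? YES
  n = 79: C(79, 6) = 277962685; 277962685 < 268435456? NO
  n = 80: C(80, 6) = 300500200; 300500200 < 268435456? NO
  n = 81: C(81, 6) = 324540216; 324540216 < 268435456? NO
The largest n with C(n, 6) < 268435456 is n = 78 (where E[X] = 256851595/268435456 ≈ 0.957). Hence R_4(6) > 78, i.e. R_4(6) ≥ 79.

Largest n = 78; hence R_4(6) > 78.


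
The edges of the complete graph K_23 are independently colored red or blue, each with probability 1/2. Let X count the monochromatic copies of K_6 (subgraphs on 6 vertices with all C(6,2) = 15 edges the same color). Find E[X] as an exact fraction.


Let X = Σ_S X_S over the C(23, 6) = 100947 subsets S of size 6, where X_S = 1 if the K_6 on S is monochromatic.
For a fixed S, the K_6 on S has C(6, 2) = 15 edges. P[all 15 edges red] = (1/2)^15, and likewise for blue, so P[monochromatic] = 2·(1/2)^15 = 2^{1 − 15} = 1/16384.
Summing: E[X] = C(23, 6) · 2^{1 − 15} = 100947 · 1/16384 = 100947/16384.
Numerically: E[X] ≈ 6.16132.

E[X] = C(23,6)·2^(1−C(6,2)) = 100947/16384 ≈ 6.16132.
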